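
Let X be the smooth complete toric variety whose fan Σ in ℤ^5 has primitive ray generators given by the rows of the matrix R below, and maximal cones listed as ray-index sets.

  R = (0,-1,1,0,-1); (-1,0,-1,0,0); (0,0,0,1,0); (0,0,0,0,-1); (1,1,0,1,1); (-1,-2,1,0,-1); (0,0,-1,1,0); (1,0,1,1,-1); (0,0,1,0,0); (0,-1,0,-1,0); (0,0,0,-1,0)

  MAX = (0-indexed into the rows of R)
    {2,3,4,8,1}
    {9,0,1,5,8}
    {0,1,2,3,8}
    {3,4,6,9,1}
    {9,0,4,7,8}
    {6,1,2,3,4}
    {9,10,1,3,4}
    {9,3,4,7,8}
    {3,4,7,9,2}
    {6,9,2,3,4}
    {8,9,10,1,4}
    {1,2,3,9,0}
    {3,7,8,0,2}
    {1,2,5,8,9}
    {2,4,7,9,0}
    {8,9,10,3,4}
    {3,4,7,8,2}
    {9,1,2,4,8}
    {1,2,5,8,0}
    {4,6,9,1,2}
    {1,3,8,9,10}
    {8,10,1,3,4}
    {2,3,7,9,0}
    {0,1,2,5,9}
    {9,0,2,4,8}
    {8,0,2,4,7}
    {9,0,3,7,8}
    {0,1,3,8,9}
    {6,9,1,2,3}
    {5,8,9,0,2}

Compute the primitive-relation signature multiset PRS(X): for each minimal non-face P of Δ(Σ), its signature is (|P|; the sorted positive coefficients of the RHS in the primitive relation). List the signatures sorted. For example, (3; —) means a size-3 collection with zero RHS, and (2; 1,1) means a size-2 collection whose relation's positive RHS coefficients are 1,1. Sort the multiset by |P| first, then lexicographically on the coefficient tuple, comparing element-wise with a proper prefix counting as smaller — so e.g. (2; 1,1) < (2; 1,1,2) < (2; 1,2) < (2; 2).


|primitive collections| = 20. Relations:

  • {2,10}:  v_{2} + v_{10} = 0  ⟹  sig = (2; —)
  • {6,8}:  v_{6} + v_{8} = v_{2}  ⟹  sig = (2; 1)
  • {1,7}:  v_{1} + v_{7} = v_{2} + v_{3}  ⟹  sig = (2; 1,1)
  • {0,10}:  v_{0} + v_{10} = v_{3} + v_{8} + v_{9}  ⟹  sig = (2; 1,1,1)
  • {5,10}:  v_{5} + v_{10} = v_{0} + v_{1} + v_{8} + v_{9}  ⟹  sig = (2; 1,1,1,1)
  • {6,10}:  v_{6} + v_{10} = v_{1} + v_{3} + v_{4} + v_{9}  ⟹  sig = (2; 1,1,1,1)
  • {5,6}:  v_{5} + v_{6} = v_{0} + v_{1} + 2·v_{2} + v_{9}  ⟹  sig = (2; 1,1,1,2)
  • {7,10}:  v_{7} + v_{10} = 2·v_{3} + v_{4} + v_{8} + v_{9}  ⟹  sig = (2; 1,1,1,2)
  • {0,6}:  v_{0} + v_{6} = 2·v_{2} + v_{3} + v_{9}  ⟹  sig = (2; 1,1,2)
  • {4,5}:  v_{4} + v_{5} = 2·v_{2} + v_{8} + v_{9}  ⟹  sig = (2; 1,1,2)
  • {6,7}:  v_{6} + v_{7} = 2·v_{2} + 2·v_{3} + v_{4} + v_{9}  ⟹  sig = (2; 1,1,2,2)
  • {3,5}:  v_{3} + v_{5} = 2·v_{0} + v_{1}  ⟹  sig = (2; 1,2)
  • {5,7}:  v_{5} + v_{7} = 2·v_{0} + v_{2}  ⟹  sig = (2; 1,2)
  • {0,1,4}:  v_{0} + v_{1} + v_{4} = v_{2}  ⟹  sig = (3; 1)
  • {0,3,4}:  v_{0} + v_{3} + v_{4} = v_{7}  ⟹  sig = (3; 1)
  • {2,3,8,9}:  v_{2} + v_{3} + v_{8} + v_{9} = v_{0}  ⟹  sig = (4; 1)
  • {2,7,8,9}:  v_{2} + v_{7} + v_{8} + v_{9} = 2·v_{0} + v_{4}  ⟹  sig = (4; 1,2)
  • {1,3,4,8,9}:  v_{1} + v_{3} + v_{4} + v_{8} + v_{9} = 0  ⟹  sig = (5; —)
  • {0,1,2,8,9}:  v_{0} + v_{1} + v_{2} + v_{8} + v_{9} = v_{5}  ⟹  sig = (5; 1)
  • {1,2,3,4,9}:  v_{1} + v_{2} + v_{3} + v_{4} + v_{9} = v_{6}  ⟹  sig = (5; 1)

Signatures (|P|; sorted positive RHS coefficients), sorted:
    |P|=2: 13 collections, coeffs (), (1), (1,1), (1,1,1), (1,1,1,1), (1,1,1,1), (1,1,1,2), (1,1,1,2), (1,1,2), (1,1,2), (1,1,2,2), (1,2), (1,2)
    |P|=3: 2 collections, coeffs (1), (1)
    |P|=4: 2 collections, coeffs (1), (1,2)
    |P|=5: 3 collections, coeffs (), (1), (1)


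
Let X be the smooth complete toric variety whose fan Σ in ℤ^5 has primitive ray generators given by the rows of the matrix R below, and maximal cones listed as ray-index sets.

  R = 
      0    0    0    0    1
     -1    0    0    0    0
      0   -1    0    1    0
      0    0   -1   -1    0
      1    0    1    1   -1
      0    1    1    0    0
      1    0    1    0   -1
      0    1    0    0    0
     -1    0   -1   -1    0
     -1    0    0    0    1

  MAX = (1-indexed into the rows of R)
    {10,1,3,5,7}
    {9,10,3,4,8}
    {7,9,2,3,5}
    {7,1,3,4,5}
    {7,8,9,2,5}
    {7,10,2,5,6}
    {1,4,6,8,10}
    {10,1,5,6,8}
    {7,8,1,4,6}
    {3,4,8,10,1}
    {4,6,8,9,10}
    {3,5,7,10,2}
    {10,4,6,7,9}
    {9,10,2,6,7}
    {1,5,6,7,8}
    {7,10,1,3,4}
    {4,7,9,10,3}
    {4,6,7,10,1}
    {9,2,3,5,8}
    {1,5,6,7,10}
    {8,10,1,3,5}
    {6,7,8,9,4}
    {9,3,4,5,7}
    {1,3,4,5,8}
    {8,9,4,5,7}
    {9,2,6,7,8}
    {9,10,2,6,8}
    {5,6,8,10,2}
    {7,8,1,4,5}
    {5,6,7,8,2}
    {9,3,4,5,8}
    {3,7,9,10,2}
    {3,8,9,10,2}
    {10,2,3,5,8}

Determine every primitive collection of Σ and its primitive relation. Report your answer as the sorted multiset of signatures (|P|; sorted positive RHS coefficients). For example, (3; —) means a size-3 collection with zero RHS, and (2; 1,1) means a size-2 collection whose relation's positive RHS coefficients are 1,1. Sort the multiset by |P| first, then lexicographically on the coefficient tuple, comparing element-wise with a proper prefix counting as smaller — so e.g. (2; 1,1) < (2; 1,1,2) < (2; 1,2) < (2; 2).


10 minimal non-faces of Δ(Σ) (on 10 rays):

  P={1,2}:  v_{1} + v_{2} = v_{10} ; sig = (2; 1)
  P={2,4}:  v_{2} + v_{4} = v_{9} ; sig = (2; 1)
  P={1,9}:  v_{1} + v_{9} = v_{4} + v_{10} ; sig = (2; 1,1)
  P={3,6}:  v_{3} + v_{6} = v_{5} + v_{10} ; sig = (2; 1,1)
  P={4,5,10}:  v_{4} + v_{5} + v_{10} = 0 ; sig = (3; —)
  P={3,7,8}:  v_{3} + v_{7} + v_{8} = v_{5} ; sig = (3; 1)
  P={5,9,10}:  v_{5} + v_{9} + v_{10} = v_{2} ; sig = (3; 1)
  P={7,8,10}:  v_{7} + v_{8} + v_{10} = v_{6} ; sig = (3; 1)
  P={4,5,6}:  v_{4} + v_{5} + v_{6} = v_{7} + v_{8} ; sig = (3; 1,1)
  P={5,6,9}:  v_{5} + v_{6} + v_{9} = v_{2} + v_{7} + v_{8} ; sig = (3; 1,1,1)

Sorted signature multiset PRS(X):
    (2; 1)
    (2; 1)
    (2; 1,1)
    (2; 1,1)
    (3; —)
    (3; 1)
    (3; 1)
    (3; 1)
    (3; 1,1)
    (3; 1,1,1)


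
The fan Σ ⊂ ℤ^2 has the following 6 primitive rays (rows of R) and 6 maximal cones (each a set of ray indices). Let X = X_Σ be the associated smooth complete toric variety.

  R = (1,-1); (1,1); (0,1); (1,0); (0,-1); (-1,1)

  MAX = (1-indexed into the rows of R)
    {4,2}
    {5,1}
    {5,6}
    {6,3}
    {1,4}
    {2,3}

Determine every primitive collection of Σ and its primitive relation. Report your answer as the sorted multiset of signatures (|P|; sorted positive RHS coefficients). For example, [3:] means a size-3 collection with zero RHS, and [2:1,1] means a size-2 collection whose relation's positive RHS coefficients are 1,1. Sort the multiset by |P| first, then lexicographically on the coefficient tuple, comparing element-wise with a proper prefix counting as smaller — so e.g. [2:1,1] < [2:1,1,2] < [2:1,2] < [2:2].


Minimal non-faces — 9 found among 6 rays, 6 max cones:

  • {1,6}:  v_{1} + v_{6} = 0 ; sig = [2:]
  • {3,5}:  v_{3} + v_{5} = 0 ; sig = [2:]
  • {1,3}:  v_{1} + v_{3} = v_{4} ; sig = [2:1]
  • {2,5}:  v_{2} + v_{5} = v_{4} ; sig = [2:1]
  • {3,4}:  v_{3} + v_{4} = v_{2} ; sig = [2:1]
  • {4,5}:  v_{4} + v_{5} = v_{1} ; sig = [2:1]
  • {4,6}:  v_{4} + v_{6} = v_{3} ; sig = [2:1]
  • {1,2}:  v_{1} + v_{2} = 2·v_{4} ; sig = [2:2]
  • {2,6}:  v_{2} + v_{6} = 2·v_{3} ; sig = [2:2]

Hence PRS(X_Σ) =
    [2:]
    [2:]
    [2:1]
    [2:1]
    [2:1]
    [2:1]
    [2:1]
    [2:2]
    [2:2]


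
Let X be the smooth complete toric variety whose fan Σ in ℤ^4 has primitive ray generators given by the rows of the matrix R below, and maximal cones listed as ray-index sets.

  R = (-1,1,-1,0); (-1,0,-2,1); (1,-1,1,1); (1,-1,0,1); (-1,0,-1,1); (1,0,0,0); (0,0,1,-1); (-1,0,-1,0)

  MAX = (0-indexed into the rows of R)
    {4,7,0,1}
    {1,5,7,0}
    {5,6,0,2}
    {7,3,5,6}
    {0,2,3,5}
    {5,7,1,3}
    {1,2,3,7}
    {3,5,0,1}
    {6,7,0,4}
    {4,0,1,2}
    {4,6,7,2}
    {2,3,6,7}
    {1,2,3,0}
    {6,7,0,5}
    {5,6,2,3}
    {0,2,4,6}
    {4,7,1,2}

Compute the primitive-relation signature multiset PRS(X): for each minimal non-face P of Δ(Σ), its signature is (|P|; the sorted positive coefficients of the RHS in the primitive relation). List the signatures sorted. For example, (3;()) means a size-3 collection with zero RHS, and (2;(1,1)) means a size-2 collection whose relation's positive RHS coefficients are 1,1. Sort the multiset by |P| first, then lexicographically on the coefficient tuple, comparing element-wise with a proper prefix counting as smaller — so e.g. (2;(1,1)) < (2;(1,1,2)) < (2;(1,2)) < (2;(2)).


|primitive collections| = 8. Relations:

  P = {1,6}:  v_{1} + v_{6} = v_{7}  ⟹  sig = (2;(1))
  P = {3,4}:  v_{3} + v_{4} = v_{1} + v_{2}  ⟹  sig = (2;(1,1))
  P = {4,5}:  v_{4} + v_{5} = v_{0} + v_{3}  ⟹  sig = (2;(1,1))
  P = {0,3,6}:  v_{0} + v_{3} + v_{6} = 0  ⟹  sig = (3;())
  P = {0,2,7}:  v_{0} + v_{2} + v_{7} = v_{4}  ⟹  sig = (3;(1))
  P = {0,3,7}:  v_{0} + v_{3} + v_{7} = v_{1}  ⟹  sig = (3;(1))
  P = {2,5,7}:  v_{2} + v_{5} + v_{7} = v_{3}  ⟹  sig = (3;(1))
  P = {1,2,5}:  v_{1} + v_{2} + v_{5} = v_{0} + 2·v_{3}  ⟹  sig = (3;(1,2))

so the primitive-relation signature multiset is
[(2;(1)), (2;(1,1)), (2;(1,1)), (3;()), (3;(1)), (3;(1)), (3;(1)), (3;(1,2))]


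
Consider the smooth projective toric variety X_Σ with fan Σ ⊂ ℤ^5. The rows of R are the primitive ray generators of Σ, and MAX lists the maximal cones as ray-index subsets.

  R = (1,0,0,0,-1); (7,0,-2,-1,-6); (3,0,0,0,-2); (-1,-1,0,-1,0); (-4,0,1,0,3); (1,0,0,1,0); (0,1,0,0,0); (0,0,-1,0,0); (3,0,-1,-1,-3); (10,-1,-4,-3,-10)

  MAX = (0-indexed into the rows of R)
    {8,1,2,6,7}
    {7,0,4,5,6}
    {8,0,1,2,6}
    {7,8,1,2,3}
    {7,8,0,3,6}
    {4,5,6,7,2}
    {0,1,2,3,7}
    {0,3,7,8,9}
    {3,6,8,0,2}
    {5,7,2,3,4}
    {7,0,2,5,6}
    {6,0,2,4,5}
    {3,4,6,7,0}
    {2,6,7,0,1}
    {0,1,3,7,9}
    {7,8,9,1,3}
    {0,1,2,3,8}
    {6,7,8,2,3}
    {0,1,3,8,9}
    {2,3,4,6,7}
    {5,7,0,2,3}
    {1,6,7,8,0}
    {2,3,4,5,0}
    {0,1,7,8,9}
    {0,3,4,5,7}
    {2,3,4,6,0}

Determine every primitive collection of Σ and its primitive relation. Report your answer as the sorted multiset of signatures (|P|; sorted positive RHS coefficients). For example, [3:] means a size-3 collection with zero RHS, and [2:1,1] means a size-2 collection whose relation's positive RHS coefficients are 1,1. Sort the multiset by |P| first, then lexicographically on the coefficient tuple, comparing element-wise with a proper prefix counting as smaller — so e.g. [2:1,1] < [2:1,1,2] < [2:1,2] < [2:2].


Δ(Σ) — 10 vertices, 14 min non-faces:

  • {1,4}:  v_{1} + v_{4} = v_{8}  ⇒ sig = [2:1]
  • {4,8}:  v_{4} + v_{8} = v_{3} + v_{6}  ⇒ sig = [2:1,1]
  • {5,8}:  v_{5} + v_{8} = v_{0} + v_{2} + v_{7}  ⇒ sig = [2:1,1,1]
  • {4,9}:  v_{4} + v_{9} = v_{0} + v_{3} + v_{7} + 2·v_{8}  ⇒ sig = [2:1,1,1,2]
  • {5,9}:  v_{5} + v_{9} = 2·v_{0} + v_{1} + v_{2} + v_{3} + 2·v_{7}  ⇒ sig = [2:1,1,1,2,2]
  • {6,9}:  v_{6} + v_{9} = v_{0} + v_{7} + 3·v_{8}  ⇒ sig = [2:1,1,3]
  • {2,9}:  v_{2} + v_{9} = 2·v_{1} + v_{3}  ⇒ sig = [2:1,2]
  • {1,5}:  v_{1} + v_{5} = 2·v_{0} + 2·v_{2} + 2·v_{7}  ⇒ sig = [2:2,2,2]
  • {3,5,6}:  v_{3} + v_{5} + v_{6} = 0  ⇒ sig = [3:]
  • {1,3,6}:  v_{1} + v_{3} + v_{6} = 2·v_{8}  ⇒ sig = [3:2]
  • {0,2,4,7}:  v_{0} + v_{2} + v_{4} + v_{7} = 0  ⇒ sig = [4:]
  • {0,2,7,8}:  v_{0} + v_{2} + v_{7} + v_{8} = v_{1}  ⇒ sig = [4:1]
  • {0,1,3,7,8}:  v_{0} + v_{1} + v_{3} + v_{7} + v_{8} = v_{9}  ⇒ sig = [5:1]
  • {0,2,3,6,7}:  v_{0} + v_{2} + v_{3} + v_{6} + v_{7} = v_{8}  ⇒ sig = [5:1]

Sorted signature multiset PRS(X):
[[2:1], [2:1,1], [2:1,1,1], [2:1,1,1,2], [2:1,1,1,2,2], [2:1,1,3], [2:1,2], [2:2,2,2], [3:], [3:2], [4:], [4:1], [5:1], [5:1]]


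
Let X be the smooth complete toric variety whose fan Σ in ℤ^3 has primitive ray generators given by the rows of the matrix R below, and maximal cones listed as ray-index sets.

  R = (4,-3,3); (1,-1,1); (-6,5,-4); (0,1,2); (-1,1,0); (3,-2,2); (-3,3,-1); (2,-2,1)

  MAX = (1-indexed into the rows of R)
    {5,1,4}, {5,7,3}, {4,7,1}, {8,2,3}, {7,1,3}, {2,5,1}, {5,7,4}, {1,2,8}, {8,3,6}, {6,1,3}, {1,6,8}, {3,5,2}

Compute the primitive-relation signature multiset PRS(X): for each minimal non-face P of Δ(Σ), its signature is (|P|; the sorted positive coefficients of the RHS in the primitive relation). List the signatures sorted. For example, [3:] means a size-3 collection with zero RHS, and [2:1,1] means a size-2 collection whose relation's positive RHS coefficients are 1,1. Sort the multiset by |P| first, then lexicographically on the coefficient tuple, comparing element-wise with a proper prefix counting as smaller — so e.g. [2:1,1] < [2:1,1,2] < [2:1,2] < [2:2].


Σ has 14 primitive collections:

  P = {2,6}:  v_{2} + v_{6} = v_{1}  ⟹  sig = [2:1]
  P = {5,8}:  v_{5} + v_{8} = v_{2}  ⟹  sig = [2:1]
  P = {7,8}:  v_{7} + v_{8} = v_{5}  ⟹  sig = [2:1]
  P = {4,6}:  v_{4} + v_{6} = 3·v_{1} + v_{3} + v_{7}  ⟹  sig = [2:1,1,3]
  P = {4,8}:  v_{4} + v_{8} = v_{1} + 2·v_{5}  ⟹  sig = [2:1,2]
  P = {5,6}:  v_{5} + v_{6} = 2·v_{1} + v_{3}  ⟹  sig = [2:1,2]
  P = {2,4}:  v_{2} + v_{4} = v_{1} + 3·v_{5}  ⟹  sig = [2:1,3]
  P = {2,7}:  v_{2} + v_{7} = 2·v_{5}  ⟹  sig = [2:2]
  P = {3,4}:  v_{3} + v_{4} = 2·v_{7}  ⟹  sig = [2:2]
  P = {6,7}:  v_{6} + v_{7} = 3·v_{1} + 2·v_{3}  ⟹  sig = [2:2,3]
  P = {1,3,8}:  v_{1} + v_{3} + v_{8} = 0  ⟹  sig = [3:]
  P = {1,2,3}:  v_{1} + v_{2} + v_{3} = v_{5}  ⟹  sig = [3:1]
  P = {1,3,5}:  v_{1} + v_{3} + v_{5} = v_{7}  ⟹  sig = [3:1]
  P = {1,5,7}:  v_{1} + v_{5} + v_{7} = v_{4}  ⟹  sig = [3:1]

Sorted signature multiset PRS(X):
{ [2:1] ×3,  [2:1,1,3],  [2:1,2] ×2,  [2:1,3],  [2:2] ×2,  [2:2,3],  [3:],  [3:1] ×3 }


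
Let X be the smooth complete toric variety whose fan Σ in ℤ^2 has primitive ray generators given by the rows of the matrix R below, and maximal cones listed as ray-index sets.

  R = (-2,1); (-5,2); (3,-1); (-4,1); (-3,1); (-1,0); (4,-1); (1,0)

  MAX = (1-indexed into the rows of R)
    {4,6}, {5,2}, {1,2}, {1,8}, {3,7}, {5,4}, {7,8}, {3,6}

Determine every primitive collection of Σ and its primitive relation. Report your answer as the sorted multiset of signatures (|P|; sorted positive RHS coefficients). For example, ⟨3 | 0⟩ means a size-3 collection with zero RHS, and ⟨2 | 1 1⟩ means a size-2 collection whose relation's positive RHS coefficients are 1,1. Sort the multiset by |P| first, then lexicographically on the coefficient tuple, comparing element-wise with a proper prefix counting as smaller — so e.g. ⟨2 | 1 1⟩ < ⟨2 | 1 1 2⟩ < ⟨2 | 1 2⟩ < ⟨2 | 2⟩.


Minimal non-faces — 20 found among 8 rays, 8 max cones:

  P = {3,5}:  v_{3} + v_{5} = 0  ⟹  sig = ⟨2 | 0⟩
  P = {4,7}:  v_{4} + v_{7} = 0  ⟹  sig = ⟨2 | 0⟩
  P = {6,8}:  v_{6} + v_{8} = 0  ⟹  sig = ⟨2 | 0⟩
  P = {1,3}:  v_{1} + v_{3} = v_{8}  ⟹  sig = ⟨2 | 1⟩
  P = {1,5}:  v_{1} + v_{5} = v_{2}  ⟹  sig = ⟨2 | 1⟩
  P = {1,6}:  v_{1} + v_{6} = v_{5}  ⟹  sig = ⟨2 | 1⟩
  P = {2,3}:  v_{2} + v_{3} = v_{1}  ⟹  sig = ⟨2 | 1⟩
  P = {3,4}:  v_{3} + v_{4} = v_{6}  ⟹  sig = ⟨2 | 1⟩
  P = {3,8}:  v_{3} + v_{8} = v_{7}  ⟹  sig = ⟨2 | 1⟩
  P = {4,8}:  v_{4} + v_{8} = v_{5}  ⟹  sig = ⟨2 | 1⟩
  P = {5,6}:  v_{5} + v_{6} = v_{4}  ⟹  sig = ⟨2 | 1⟩
  P = {5,7}:  v_{5} + v_{7} = v_{8}  ⟹  sig = ⟨2 | 1⟩
  P = {5,8}:  v_{5} + v_{8} = v_{1}  ⟹  sig = ⟨2 | 1⟩
  P = {6,7}:  v_{6} + v_{7} = v_{3}  ⟹  sig = ⟨2 | 1⟩
  P = {2,7}:  v_{2} + v_{7} = v_{1} + v_{8}  ⟹  sig = ⟨2 | 1 1⟩
  P = {1,4}:  v_{1} + v_{4} = 2·v_{5}  ⟹  sig = ⟨2 | 2⟩
  P = {1,7}:  v_{1} + v_{7} = 2·v_{8}  ⟹  sig = ⟨2 | 2⟩
  P = {2,6}:  v_{2} + v_{6} = 2·v_{5}  ⟹  sig = ⟨2 | 2⟩
  P = {2,8}:  v_{2} + v_{8} = 2·v_{1}  ⟹  sig = ⟨2 | 2⟩
  P = {2,4}:  v_{2} + v_{4} = 3·v_{5}  ⟹  sig = ⟨2 | 3⟩

Hence PRS(X_Σ) =
{ ⟨2 | 0⟩ ×3,  ⟨2 | 1⟩ ×11,  ⟨2 | 1 1⟩,  ⟨2 | 2⟩ ×4,  ⟨2 | 3⟩ }


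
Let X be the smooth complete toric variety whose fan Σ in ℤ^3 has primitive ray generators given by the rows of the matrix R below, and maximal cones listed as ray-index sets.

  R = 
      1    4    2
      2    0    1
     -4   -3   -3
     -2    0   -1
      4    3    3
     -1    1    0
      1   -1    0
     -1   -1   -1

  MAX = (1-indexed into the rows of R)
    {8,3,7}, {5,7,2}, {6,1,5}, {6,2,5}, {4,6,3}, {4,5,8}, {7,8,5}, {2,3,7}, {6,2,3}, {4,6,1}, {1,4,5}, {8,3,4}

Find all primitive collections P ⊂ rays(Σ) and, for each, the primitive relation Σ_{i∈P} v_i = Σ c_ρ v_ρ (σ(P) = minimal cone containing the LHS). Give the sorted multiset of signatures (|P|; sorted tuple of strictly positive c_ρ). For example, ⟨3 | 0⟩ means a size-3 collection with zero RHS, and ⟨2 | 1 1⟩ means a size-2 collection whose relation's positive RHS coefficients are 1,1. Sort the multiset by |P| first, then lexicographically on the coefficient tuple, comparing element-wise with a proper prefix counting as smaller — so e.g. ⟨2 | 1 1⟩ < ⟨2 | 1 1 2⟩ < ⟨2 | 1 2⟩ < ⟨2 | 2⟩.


Σ has 11 primitive collections:

  P = {2,4}:  v_{2} + v_{4} = 0  so sig = ⟨2 | 0⟩
  P = {3,5}:  v_{3} + v_{5} = 0  so sig = ⟨2 | 0⟩
  P = {6,7}:  v_{6} + v_{7} = 0  so sig = ⟨2 | 0⟩
  P = {2,8}:  v_{2} + v_{8} = v_{7}  so sig = ⟨2 | 1⟩
  P = {4,7}:  v_{4} + v_{7} = v_{8}  so sig = ⟨2 | 1⟩
  P = {6,8}:  v_{6} + v_{8} = v_{4}  so sig = ⟨2 | 1⟩
  P = {1,2}:  v_{1} + v_{2} = v_{5} + v_{6}  so sig = ⟨2 | 1 1⟩
  P = {1,3}:  v_{1} + v_{3} = v_{4} + v_{6}  so sig = ⟨2 | 1 1⟩
  P = {1,7}:  v_{1} + v_{7} = v_{4} + v_{5}  so sig = ⟨2 | 1 1⟩
  P = {1,8}:  v_{1} + v_{8} = 2·v_{4} + v_{5}  so sig = ⟨2 | 1 2⟩
  P = {4,5,6}:  v_{4} + v_{5} + v_{6} = v_{1}  so sig = ⟨3 | 1⟩

Hence PRS(X_Σ) =
{ ⟨2 | 0⟩ ×3,  ⟨2 | 1⟩ ×3,  ⟨2 | 1 1⟩ ×3,  ⟨2 | 1 2⟩,  ⟨3 | 1⟩ }


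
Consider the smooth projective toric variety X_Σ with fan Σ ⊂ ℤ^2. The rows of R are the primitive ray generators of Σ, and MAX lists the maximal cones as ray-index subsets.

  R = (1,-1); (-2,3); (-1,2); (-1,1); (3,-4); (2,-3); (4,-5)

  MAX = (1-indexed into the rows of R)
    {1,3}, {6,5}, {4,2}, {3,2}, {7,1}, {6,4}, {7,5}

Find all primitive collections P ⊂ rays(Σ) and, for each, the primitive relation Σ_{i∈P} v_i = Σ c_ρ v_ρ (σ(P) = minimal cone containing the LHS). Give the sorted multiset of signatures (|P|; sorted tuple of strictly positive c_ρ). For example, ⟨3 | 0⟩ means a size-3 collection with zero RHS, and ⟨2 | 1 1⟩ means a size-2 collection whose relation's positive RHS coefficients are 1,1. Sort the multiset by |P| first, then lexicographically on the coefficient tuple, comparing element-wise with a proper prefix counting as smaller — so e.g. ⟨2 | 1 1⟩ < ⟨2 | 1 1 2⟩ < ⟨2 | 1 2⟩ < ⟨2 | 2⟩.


Σ has 14 primitive collections:

  P = {1,4}:  v_{1} + v_{4} = 0  so sig = ⟨2 | 0⟩
  P = {2,6}:  v_{2} + v_{6} = 0  so sig = ⟨2 | 0⟩
  P = {1,2}:  v_{1} + v_{2} = v_{3}  so sig = ⟨2 | 1⟩
  P = {1,5}:  v_{1} + v_{5} = v_{7}  so sig = ⟨2 | 1⟩
  P = {1,6}:  v_{1} + v_{6} = v_{5}  so sig = ⟨2 | 1⟩
  P = {2,5}:  v_{2} + v_{5} = v_{1}  so sig = ⟨2 | 1⟩
  P = {3,4}:  v_{3} + v_{4} = v_{2}  so sig = ⟨2 | 1⟩
  P = {3,6}:  v_{3} + v_{6} = v_{1}  so sig = ⟨2 | 1⟩
  P = {4,5}:  v_{4} + v_{5} = v_{6}  so sig = ⟨2 | 1⟩
  P = {4,7}:  v_{4} + v_{7} = v_{5}  so sig = ⟨2 | 1⟩
  P = {2,7}:  v_{2} + v_{7} = 2·v_{1}  so sig = ⟨2 | 2⟩
  P = {3,5}:  v_{3} + v_{5} = 2·v_{1}  so sig = ⟨2 | 2⟩
  P = {6,7}:  v_{6} + v_{7} = 2·v_{5}  so sig = ⟨2 | 2⟩
  P = {3,7}:  v_{3} + v_{7} = 3·v_{1}  so sig = ⟨2 | 3⟩

Signatures (|P|; sorted positive RHS coefficients), sorted:
[⟨2 | 0⟩, ⟨2 | 0⟩, ⟨2 | 1⟩, ⟨2 | 1⟩, ⟨2 | 1⟩, ⟨2 | 1⟩, ⟨2 | 1⟩, ⟨2 | 1⟩, ⟨2 | 1⟩, ⟨2 | 1⟩, ⟨2 | 2⟩, ⟨2 | 2⟩, ⟨2 | 2⟩, ⟨2 | 3⟩]


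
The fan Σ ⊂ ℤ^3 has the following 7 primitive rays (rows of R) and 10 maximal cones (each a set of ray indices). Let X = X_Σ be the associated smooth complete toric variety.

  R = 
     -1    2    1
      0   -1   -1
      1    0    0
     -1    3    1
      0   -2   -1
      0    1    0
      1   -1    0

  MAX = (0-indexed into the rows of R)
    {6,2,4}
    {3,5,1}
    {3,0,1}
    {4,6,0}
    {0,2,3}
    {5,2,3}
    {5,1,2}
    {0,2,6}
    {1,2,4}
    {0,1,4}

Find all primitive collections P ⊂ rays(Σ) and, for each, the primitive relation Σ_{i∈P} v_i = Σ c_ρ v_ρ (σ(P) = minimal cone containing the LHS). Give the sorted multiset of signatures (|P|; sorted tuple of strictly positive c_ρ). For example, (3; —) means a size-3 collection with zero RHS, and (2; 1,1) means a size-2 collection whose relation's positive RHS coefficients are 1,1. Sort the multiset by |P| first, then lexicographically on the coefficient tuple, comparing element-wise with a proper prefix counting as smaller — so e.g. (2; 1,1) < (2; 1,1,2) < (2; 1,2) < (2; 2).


Δ(Σ) — 7 vertices, 9 min non-faces:

  • {0,5}:  v_{0} + v_{5} = v_{3}  so sig = (2; 1)
  • {4,5}:  v_{4} + v_{5} = v_{1}  so sig = (2; 1)
  • {5,6}:  v_{5} + v_{6} = v_{2}  so sig = (2; 1)
  • {1,6}:  v_{1} + v_{6} = v_{2} + v_{4}  so sig = (2; 1,1)
  • {3,4}:  v_{3} + v_{4} = v_{0} + v_{1}  so sig = (2; 1,1)
  • {3,6}:  v_{3} + v_{6} = v_{0} + v_{2}  so sig = (2; 1,1)
  • {0,2,4}:  v_{0} + v_{2} + v_{4} = 0  so sig = (3; —)
  • {0,1,2}:  v_{0} + v_{1} + v_{2} = v_{5}  so sig = (3; 1)
  • {1,2,3}:  v_{1} + v_{2} + v_{3} = 2·v_{5}  so sig = (3; 2)

Signatures (|P|; sorted positive RHS coefficients), sorted:
    |P|=2: 6 collections, coeffs (1), (1), (1), (1,1), (1,1), (1,1)
    |P|=3: 3 collections, coeffs (), (1), (2)


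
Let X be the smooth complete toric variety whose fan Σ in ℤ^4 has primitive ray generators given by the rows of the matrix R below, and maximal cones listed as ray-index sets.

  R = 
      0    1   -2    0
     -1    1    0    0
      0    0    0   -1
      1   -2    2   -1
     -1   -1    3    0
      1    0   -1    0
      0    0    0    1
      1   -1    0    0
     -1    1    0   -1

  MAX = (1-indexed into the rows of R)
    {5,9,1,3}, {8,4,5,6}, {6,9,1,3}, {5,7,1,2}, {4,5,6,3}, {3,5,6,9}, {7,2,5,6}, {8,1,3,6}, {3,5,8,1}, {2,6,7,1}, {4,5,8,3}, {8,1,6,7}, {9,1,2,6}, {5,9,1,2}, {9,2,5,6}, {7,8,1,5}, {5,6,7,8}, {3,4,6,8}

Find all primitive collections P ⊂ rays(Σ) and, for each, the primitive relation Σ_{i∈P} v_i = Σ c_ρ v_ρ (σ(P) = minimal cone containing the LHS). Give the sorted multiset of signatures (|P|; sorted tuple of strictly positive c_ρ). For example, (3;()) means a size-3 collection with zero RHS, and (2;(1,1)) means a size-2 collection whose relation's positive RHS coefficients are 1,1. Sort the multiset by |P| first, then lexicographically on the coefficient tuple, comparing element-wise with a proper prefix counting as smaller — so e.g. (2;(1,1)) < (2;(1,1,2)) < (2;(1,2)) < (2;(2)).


Primitive collections (11):

  P={2,8}:  v_{2} + v_{8} = 0  so sig = (2;())
  P={3,7}:  v_{3} + v_{7} = 0  so sig = (2;())
  P={2,3}:  v_{2} + v_{3} = v_{9}  so sig = (2;(1))
  P={7,9}:  v_{7} + v_{9} = v_{2}  so sig = (2;(1))
  P={8,9}:  v_{8} + v_{9} = v_{3}  so sig = (2;(1))
  P={1,4}:  v_{1} + v_{4} = v_{3} + v_{8}  so sig = (2;(1,1))
  P={2,4}:  v_{2} + v_{4} = v_{3} + v_{5} + v_{6}  so sig = (2;(1,1,1))
  P={4,7}:  v_{4} + v_{7} = v_{5} + v_{6} + v_{8}  so sig = (2;(1,1,1))
  P={4,9}:  v_{4} + v_{9} = 2·v_{3} + v_{5} + v_{6}  so sig = (2;(1,1,2))
  P={1,5,6}:  v_{1} + v_{5} + v_{6} = 0  so sig = (3;())
  P={3,5,6,8}:  v_{3} + v_{5} + v_{6} + v_{8} = v_{4}  so sig = (4;(1))

so the primitive-relation signature multiset is
{ (2;()) ×2,  (2;(1)) ×3,  (2;(1,1)),  (2;(1,1,1)) ×2,  (2;(1,1,2)),  (3;()),  (4;(1)) }


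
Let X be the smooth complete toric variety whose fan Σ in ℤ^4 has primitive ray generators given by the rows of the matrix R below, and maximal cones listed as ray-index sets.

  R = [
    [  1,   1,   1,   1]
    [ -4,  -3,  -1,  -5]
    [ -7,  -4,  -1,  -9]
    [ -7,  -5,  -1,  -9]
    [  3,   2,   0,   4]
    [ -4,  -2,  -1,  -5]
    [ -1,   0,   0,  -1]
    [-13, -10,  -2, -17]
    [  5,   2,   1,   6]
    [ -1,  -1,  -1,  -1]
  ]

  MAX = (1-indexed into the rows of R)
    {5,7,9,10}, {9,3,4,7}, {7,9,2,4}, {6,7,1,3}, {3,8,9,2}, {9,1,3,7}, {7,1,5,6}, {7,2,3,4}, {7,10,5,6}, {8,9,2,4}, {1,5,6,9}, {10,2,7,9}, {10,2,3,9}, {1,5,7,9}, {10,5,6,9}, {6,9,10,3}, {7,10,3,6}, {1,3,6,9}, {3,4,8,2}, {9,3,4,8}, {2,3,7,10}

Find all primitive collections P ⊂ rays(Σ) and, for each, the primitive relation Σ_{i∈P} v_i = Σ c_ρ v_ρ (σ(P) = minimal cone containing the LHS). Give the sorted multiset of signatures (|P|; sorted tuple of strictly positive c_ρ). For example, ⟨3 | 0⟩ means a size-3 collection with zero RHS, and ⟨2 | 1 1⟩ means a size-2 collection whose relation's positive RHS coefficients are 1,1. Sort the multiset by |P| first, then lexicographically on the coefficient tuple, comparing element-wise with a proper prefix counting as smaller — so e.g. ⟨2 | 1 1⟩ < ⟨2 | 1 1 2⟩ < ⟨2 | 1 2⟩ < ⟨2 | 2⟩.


Σ has 18 primitive collections:

  P = {1,10}:  v_{1} + v_{10} = 0 ; sig = ⟨2 | 0⟩
  P = {2,5}:  v_{2} + v_{5} = v_{10} ; sig = ⟨2 | 1⟩
  P = {3,5}:  v_{3} + v_{5} = v_{6} ; sig = ⟨2 | 1⟩
  P = {4,5}:  v_{4} + v_{5} = v_{2} ; sig = ⟨2 | 1⟩
  P = {2,6}:  v_{2} + v_{6} = v_{3} + v_{10} ; sig = ⟨2 | 1 1⟩
  P = {4,6}:  v_{4} + v_{6} = v_{2} + v_{3} ; sig = ⟨2 | 1 1⟩
  P = {1,2}:  v_{1} + v_{2} = v_{3} + v_{7} + v_{9} ; sig = ⟨2 | 1 1 1⟩
  P = {5,8}:  v_{5} + v_{8} = 2·v_{2} + v_{3} + v_{9} ; sig = ⟨2 | 1 1 2⟩
  P = {1,8}:  v_{1} + v_{8} = 2·v_{3} + v_{4} + v_{7} + 2·v_{9} ; sig = ⟨2 | 1 1 2 2⟩
  P = {8,10}:  v_{8} + v_{10} = 3·v_{2} + v_{3} + v_{9} ; sig = ⟨2 | 1 1 3⟩
  P = {6,8}:  v_{6} + v_{8} = 2·v_{2} + 2·v_{3} + v_{9} ; sig = ⟨2 | 1 2 2⟩
  P = {4,10}:  v_{4} + v_{10} = 2·v_{2} ; sig = ⟨2 | 2⟩
  P = {7,8}:  v_{7} + v_{8} = 2·v_{4} ; sig = ⟨2 | 2⟩
  P = {1,4}:  v_{1} + v_{4} = 2·v_{3} + 2·v_{7} + 2·v_{9} ; sig = ⟨2 | 2 2 2⟩
  P = {6,7,9}:  v_{6} + v_{7} + v_{9} = 0 ; sig = ⟨3 | 0⟩
  P = {2,3,4,9}:  v_{2} + v_{3} + v_{4} + v_{9} = v_{8} ; sig = ⟨4 | 1⟩
  P = {2,3,7,9}:  v_{2} + v_{3} + v_{7} + v_{9} = v_{4} ; sig = ⟨4 | 1⟩
  P = {3,7,9,10}:  v_{3} + v_{7} + v_{9} + v_{10} = v_{2} ; sig = ⟨4 | 1⟩

Hence PRS(X_Σ) =
{ ⟨2 | 0⟩,  ⟨2 | 1⟩ ×3,  ⟨2 | 1 1⟩ ×2,  ⟨2 | 1 1 1⟩,  ⟨2 | 1 1 2⟩,  ⟨2 | 1 1 2 2⟩,  ⟨2 | 1 1 3⟩,  ⟨2 | 1 2 2⟩,  ⟨2 | 2⟩ ×2,  ⟨2 | 2 2 2⟩,  ⟨3 | 0⟩,  ⟨4 | 1⟩ ×3 }


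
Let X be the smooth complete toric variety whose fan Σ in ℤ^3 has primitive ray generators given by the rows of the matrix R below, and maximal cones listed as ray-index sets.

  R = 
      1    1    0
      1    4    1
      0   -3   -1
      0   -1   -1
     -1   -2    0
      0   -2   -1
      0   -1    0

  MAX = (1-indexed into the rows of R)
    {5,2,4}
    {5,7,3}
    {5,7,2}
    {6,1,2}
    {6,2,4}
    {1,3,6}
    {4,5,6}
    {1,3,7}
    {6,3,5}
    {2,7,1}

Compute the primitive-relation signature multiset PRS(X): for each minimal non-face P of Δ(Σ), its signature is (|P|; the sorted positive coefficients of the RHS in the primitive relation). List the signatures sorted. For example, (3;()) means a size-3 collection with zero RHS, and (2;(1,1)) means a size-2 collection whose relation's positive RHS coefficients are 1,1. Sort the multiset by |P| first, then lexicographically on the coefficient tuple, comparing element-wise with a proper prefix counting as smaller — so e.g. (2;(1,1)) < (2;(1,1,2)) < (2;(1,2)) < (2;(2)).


7 minimal non-faces of Δ(Σ) (on 7 rays):

  P={1,5}:  v_{1} + v_{5} = v_{7} ; sig = (2;(1))
  P={2,3}:  v_{2} + v_{3} = v_{1} ; sig = (2;(1))
  P={4,7}:  v_{4} + v_{7} = v_{6} ; sig = (2;(1))
  P={6,7}:  v_{6} + v_{7} = v_{3} ; sig = (2;(1))
  P={1,4}:  v_{1} + v_{4} = v_{2} + 2·v_{6} ; sig = (2;(1,2))
  P={3,4}:  v_{3} + v_{4} = 2·v_{6} ; sig = (2;(2))
  P={2,5,6}:  v_{2} + v_{5} + v_{6} = 0 ; sig = (3;())

Sorted signature multiset PRS(X):
    |P|=2: 6 collections, coeffs (1), (1), (1), (1), (1,2), (2)
    |P|=3: 1 collection, coeffs ()


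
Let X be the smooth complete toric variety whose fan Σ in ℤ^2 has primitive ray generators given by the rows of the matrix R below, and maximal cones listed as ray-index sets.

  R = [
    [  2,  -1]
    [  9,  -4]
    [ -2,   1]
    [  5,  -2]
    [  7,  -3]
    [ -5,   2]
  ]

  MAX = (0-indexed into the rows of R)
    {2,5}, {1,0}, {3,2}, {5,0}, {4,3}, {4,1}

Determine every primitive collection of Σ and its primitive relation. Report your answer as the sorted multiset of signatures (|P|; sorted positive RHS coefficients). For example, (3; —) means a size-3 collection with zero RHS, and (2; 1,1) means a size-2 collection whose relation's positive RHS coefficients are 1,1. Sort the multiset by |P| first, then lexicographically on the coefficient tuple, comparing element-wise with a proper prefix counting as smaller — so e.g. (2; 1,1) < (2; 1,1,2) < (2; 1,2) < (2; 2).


Minimal non-faces — 9 found among 6 rays, 6 max cones:

  • {0,2}:  v_{0} + v_{2} = 0 — sig = (2; —)
  • {3,5}:  v_{3} + v_{5} = 0 — sig = (2; —)
  • {0,3}:  v_{0} + v_{3} = v_{4} — sig = (2; 1)
  • {0,4}:  v_{0} + v_{4} = v_{1} — sig = (2; 1)
  • {1,2}:  v_{1} + v_{2} = v_{4} — sig = (2; 1)
  • {2,4}:  v_{2} + v_{4} = v_{3} — sig = (2; 1)
  • {4,5}:  v_{4} + v_{5} = v_{0} — sig = (2; 1)
  • {1,3}:  v_{1} + v_{3} = 2·v_{4} — sig = (2; 2)
  • {1,5}:  v_{1} + v_{5} = 2·v_{0} — sig = (2; 2)

Hence PRS(X_Σ) =
    (2; —)
    (2; —)
    (2; 1)
    (2; 1)
    (2; 1)
    (2; 1)
    (2; 1)
    (2; 2)
    (2; 2)


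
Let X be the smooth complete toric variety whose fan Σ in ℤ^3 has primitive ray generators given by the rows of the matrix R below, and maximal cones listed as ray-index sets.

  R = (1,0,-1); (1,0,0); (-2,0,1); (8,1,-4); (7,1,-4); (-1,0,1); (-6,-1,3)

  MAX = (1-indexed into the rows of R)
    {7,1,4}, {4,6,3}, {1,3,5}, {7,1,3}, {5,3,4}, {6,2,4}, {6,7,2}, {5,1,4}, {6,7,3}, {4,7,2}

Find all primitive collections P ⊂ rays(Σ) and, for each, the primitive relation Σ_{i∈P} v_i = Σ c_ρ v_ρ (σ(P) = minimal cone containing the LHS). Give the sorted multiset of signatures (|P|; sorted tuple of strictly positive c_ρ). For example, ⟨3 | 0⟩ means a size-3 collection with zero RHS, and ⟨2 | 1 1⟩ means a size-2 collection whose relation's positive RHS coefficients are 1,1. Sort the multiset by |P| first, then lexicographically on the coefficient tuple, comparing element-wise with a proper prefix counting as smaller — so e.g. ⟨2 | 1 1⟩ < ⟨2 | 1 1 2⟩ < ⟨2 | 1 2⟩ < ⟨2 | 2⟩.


Minimal non-faces — 9 found among 7 rays, 10 max cones:

  {1,6}:  v_{1} + v_{6} = 0 — sig = ⟨2 | 0⟩
  {2,3}:  v_{2} + v_{3} = v_{6} — sig = ⟨2 | 1⟩
  {2,5}:  v_{2} + v_{5} = v_{4} — sig = ⟨2 | 1⟩
  {5,7}:  v_{5} + v_{7} = v_{1} — sig = ⟨2 | 1⟩
  {1,2}:  v_{1} + v_{2} = v_{4} + v_{7} — sig = ⟨2 | 1 1⟩
  {5,6}:  v_{5} + v_{6} = v_{3} + v_{4} — sig = ⟨2 | 1 1⟩
  {3,4,7}:  v_{3} + v_{4} + v_{7} = 0 — sig = ⟨3 | 0⟩
  {1,3,4}:  v_{1} + v_{3} + v_{4} = v_{5} — sig = ⟨3 | 1⟩
  {4,6,7}:  v_{4} + v_{6} + v_{7} = v_{2} — sig = ⟨3 | 1⟩

so the primitive-relation signature multiset is
    |P|=2: 6 collections, coeffs (), (1), (1), (1), (1,1), (1,1)
    |P|=3: 3 collections, coeffs (), (1), (1)


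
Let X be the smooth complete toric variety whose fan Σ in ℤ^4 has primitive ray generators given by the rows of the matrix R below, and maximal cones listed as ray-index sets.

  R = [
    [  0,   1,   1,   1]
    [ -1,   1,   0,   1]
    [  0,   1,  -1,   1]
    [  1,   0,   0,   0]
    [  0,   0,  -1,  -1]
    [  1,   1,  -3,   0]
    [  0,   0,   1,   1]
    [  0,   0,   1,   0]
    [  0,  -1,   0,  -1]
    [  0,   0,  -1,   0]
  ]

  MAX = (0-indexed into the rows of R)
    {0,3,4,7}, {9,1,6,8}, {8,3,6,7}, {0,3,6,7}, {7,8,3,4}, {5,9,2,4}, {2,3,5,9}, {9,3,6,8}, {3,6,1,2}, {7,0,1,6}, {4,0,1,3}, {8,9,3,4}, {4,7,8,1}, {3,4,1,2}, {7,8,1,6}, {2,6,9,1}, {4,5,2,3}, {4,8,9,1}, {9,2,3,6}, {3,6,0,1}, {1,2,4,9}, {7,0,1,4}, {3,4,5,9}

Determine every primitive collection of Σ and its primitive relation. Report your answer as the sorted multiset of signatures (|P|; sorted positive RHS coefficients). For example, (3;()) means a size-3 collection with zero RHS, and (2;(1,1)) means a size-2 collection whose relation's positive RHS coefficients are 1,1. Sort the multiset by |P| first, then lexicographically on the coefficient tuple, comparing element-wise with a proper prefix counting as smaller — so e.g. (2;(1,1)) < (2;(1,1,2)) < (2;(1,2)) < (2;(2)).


16 collections generate NE(X_Σ); each relation:

  P={4,6}:  v_{4} + v_{6} = 0  so sig = (2;())
  P={7,9}:  v_{7} + v_{9} = 0  so sig = (2;())
  P={0,8}:  v_{0} + v_{8} = v_{7}  so sig = (2;(1))
  P={2,8}:  v_{2} + v_{8} = v_{9}  so sig = (2;(1))
  P={0,9}:  v_{0} + v_{9} = v_{1} + v_{3}  so sig = (2;(1,1))
  P={2,7}:  v_{2} + v_{7} = v_{1} + v_{3}  so sig = (2;(1,1))
  P={5,6}:  v_{5} + v_{6} = v_{2} + v_{3} + v_{9}  so sig = (2;(1,1,1))
  P={5,7}:  v_{5} + v_{7} = v_{2} + v_{3} + v_{4}  so sig = (2;(1,1,1))
  P={0,5}:  v_{0} + v_{5} = v_{1} + v_{2} + 2·v_{3} + v_{4}  so sig = (2;(1,1,1,2))
  P={5,8}:  v_{5} + v_{8} = v_{3} + v_{4} + 2·v_{9}  so sig = (2;(1,1,2))
  P={1,5}:  v_{1} + v_{5} = 2·v_{2} + v_{4}  so sig = (2;(1,2))
  P={0,2}:  v_{0} + v_{2} = 2·v_{1} + 2·v_{3}  so sig = (2;(2,2))
  P={1,3,8}:  v_{1} + v_{3} + v_{8} = 0  so sig = (3;())
  P={1,3,7}:  v_{1} + v_{3} + v_{7} = v_{0}  so sig = (3;(1))
  P={1,3,9}:  v_{1} + v_{3} + v_{9} = v_{2}  so sig = (3;(1))
  P={2,3,4,9}:  v_{2} + v_{3} + v_{4} + v_{9} = v_{5}  so sig = (4;(1))

so the primitive-relation signature multiset is
    (2;())
    (2;())
    (2;(1))
    (2;(1))
    (2;(1,1))
    (2;(1,1))
    (2;(1,1,1))
    (2;(1,1,1))
    (2;(1,1,1,2))
    (2;(1,1,2))
    (2;(1,2))
    (2;(2,2))
    (3;())
    (3;(1))
    (3;(1))
    (4;(1))


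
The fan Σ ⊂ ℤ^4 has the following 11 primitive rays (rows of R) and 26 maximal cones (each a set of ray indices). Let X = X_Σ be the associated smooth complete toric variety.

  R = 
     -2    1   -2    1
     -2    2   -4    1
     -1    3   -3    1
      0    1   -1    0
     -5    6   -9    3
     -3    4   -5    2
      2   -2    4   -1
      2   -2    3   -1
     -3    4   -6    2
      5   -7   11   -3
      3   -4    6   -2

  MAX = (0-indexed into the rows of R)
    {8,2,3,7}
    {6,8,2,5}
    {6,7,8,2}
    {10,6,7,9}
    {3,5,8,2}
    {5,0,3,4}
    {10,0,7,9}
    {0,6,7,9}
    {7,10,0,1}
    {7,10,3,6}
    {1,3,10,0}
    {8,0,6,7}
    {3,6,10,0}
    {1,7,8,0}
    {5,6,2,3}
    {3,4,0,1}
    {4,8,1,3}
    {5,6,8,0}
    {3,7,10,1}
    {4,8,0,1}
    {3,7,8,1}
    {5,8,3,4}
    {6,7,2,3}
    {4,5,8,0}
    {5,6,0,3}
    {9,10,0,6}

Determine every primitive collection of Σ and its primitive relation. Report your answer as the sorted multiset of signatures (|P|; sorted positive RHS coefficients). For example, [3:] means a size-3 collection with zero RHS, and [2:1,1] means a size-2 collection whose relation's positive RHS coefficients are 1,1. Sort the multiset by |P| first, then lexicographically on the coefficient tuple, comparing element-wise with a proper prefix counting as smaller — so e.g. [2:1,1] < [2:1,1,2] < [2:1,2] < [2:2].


|primitive collections| = 22. Relations:

  {1,6}:  v_{1} + v_{6} = 0  ⟹  sig = [2:]
  {8,10}:  v_{8} + v_{10} = 0  ⟹  sig = [2:]
  {0,2}:  v_{0} + v_{2} = v_{5}  ⟹  sig = [2:1]
  {1,5}:  v_{1} + v_{5} = v_{4}  ⟹  sig = [2:1]
  {4,6}:  v_{4} + v_{6} = v_{5}  ⟹  sig = [2:1]
  {4,7}:  v_{4} + v_{7} = v_{8}  ⟹  sig = [2:1]
  {1,2}:  v_{1} + v_{2} = v_{3} + v_{8}  ⟹  sig = [2:1,1]
  {2,10}:  v_{2} + v_{10} = v_{3} + v_{6}  ⟹  sig = [2:1,1]
  {3,9}:  v_{3} + v_{9} = v_{6} + v_{10}  ⟹  sig = [2:1,1]
  {4,9}:  v_{4} + v_{9} = v_{0} + v_{6}  ⟹  sig = [2:1,1]
  {4,10}:  v_{4} + v_{10} = v_{0} + v_{3}  ⟹  sig = [2:1,1]
  {5,7}:  v_{5} + v_{7} = v_{6} + v_{8}  ⟹  sig = [2:1,1]
  {1,9}:  v_{1} + v_{9} = v_{0} + v_{7} + v_{10}  ⟹  sig = [2:1,1,1]
  {2,4}:  v_{2} + v_{4} = v_{3} + v_{5} + v_{8}  ⟹  sig = [2:1,1,1]
  {5,10}:  v_{5} + v_{10} = v_{0} + v_{3} + v_{6}  ⟹  sig = [2:1,1,1]
  {8,9}:  v_{8} + v_{9} = v_{0} + v_{6} + v_{7}  ⟹  sig = [2:1,1,1]
  {5,9}:  v_{5} + v_{9} = v_{0} + 2·v_{6}  ⟹  sig = [2:1,2]
  {2,9}:  v_{2} + v_{9} = 2·v_{6}  ⟹  sig = [2:2]
  {0,3,7}:  v_{0} + v_{3} + v_{7} = 0  ⟹  sig = [3:]
  {0,3,8}:  v_{0} + v_{3} + v_{8} = v_{4}  ⟹  sig = [3:1]
  {3,6,8}:  v_{3} + v_{6} + v_{8} = v_{2}  ⟹  sig = [3:1]
  {0,6,7,10}:  v_{0} + v_{6} + v_{7} + v_{10} = v_{9}  ⟹  sig = [4:1]

Hence PRS(X_Σ) =
    [2:]
    [2:]
    [2:1]
    [2:1]
    [2:1]
    [2:1]
    [2:1,1]
    [2:1,1]
    [2:1,1]
    [2:1,1]
    [2:1,1]
    [2:1,1]
    [2:1,1,1]
    [2:1,1,1]
    [2:1,1,1]
    [2:1,1,1]
    [2:1,2]
    [2:2]
    [3:]
    [3:1]
    [3:1]
    [4:1]


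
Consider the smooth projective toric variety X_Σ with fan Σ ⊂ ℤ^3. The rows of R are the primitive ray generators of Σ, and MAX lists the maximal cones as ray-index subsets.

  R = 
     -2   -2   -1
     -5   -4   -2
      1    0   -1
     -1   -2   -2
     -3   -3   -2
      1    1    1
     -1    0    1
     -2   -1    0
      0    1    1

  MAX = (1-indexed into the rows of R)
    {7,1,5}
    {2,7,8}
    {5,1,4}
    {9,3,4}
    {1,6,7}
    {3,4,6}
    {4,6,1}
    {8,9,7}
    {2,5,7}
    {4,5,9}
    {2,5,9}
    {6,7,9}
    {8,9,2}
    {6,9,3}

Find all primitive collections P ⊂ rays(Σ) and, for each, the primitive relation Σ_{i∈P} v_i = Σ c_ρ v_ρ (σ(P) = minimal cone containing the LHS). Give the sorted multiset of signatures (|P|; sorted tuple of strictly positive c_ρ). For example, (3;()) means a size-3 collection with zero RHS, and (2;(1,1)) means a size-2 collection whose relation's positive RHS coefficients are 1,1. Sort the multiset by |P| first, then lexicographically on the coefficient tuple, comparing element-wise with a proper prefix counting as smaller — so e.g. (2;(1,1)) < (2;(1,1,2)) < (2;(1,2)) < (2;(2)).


Minimal non-faces — 18 found among 9 rays, 14 max cones:

  {3,7}:  v_{3} + v_{7} = 0  ⟹  sig = (2;())
  {1,3}:  v_{1} + v_{3} = v_{4}  ⟹  sig = (2;(1))
  {1,9}:  v_{1} + v_{9} = v_{8}  ⟹  sig = (2;(1))
  {4,7}:  v_{4} + v_{7} = v_{1}  ⟹  sig = (2;(1))
  {4,8}:  v_{4} + v_{8} = v_{5}  ⟹  sig = (2;(1))
  {5,6}:  v_{5} + v_{6} = v_{1}  ⟹  sig = (2;(1))
  {5,8}:  v_{5} + v_{8} = v_{2}  ⟹  sig = (2;(1))
  {6,8}:  v_{6} + v_{8} = v_{7}  ⟹  sig = (2;(1))
  {1,8}:  v_{1} + v_{8} = v_{5} + v_{7}  ⟹  sig = (2;(1,1))
  {2,6}:  v_{2} + v_{6} = v_{5} + v_{7}  ⟹  sig = (2;(1,1))
  {3,8}:  v_{3} + v_{8} = v_{4} + v_{9}  ⟹  sig = (2;(1,1))
  {2,3}:  v_{2} + v_{3} = v_{4} + v_{5} + v_{9}  ⟹  sig = (2;(1,1,1))
  {1,2}:  v_{1} + v_{2} = 2·v_{5} + v_{7}  ⟹  sig = (2;(1,2))
  {3,5}:  v_{3} + v_{5} = 2·v_{4} + v_{9}  ⟹  sig = (2;(1,2))
  {2,4}:  v_{2} + v_{4} = 2·v_{5}  ⟹  sig = (2;(2))
  {4,6,9}:  v_{4} + v_{6} + v_{9} = 0  ⟹  sig = (3;())
  {5,7,9}:  v_{5} + v_{7} + v_{9} = 2·v_{8}  ⟹  sig = (3;(2))
  {2,7,9}:  v_{2} + v_{7} + v_{9} = 3·v_{8}  ⟹  sig = (3;(3))

Sorted signature multiset PRS(X):
[(2;()), (2;(1)), (2;(1)), (2;(1)), (2;(1)), (2;(1)), (2;(1)), (2;(1)), (2;(1,1)), (2;(1,1)), (2;(1,1)), (2;(1,1,1)), (2;(1,2)), (2;(1,2)), (2;(2)), (3;()), (3;(2)), (3;(3))]


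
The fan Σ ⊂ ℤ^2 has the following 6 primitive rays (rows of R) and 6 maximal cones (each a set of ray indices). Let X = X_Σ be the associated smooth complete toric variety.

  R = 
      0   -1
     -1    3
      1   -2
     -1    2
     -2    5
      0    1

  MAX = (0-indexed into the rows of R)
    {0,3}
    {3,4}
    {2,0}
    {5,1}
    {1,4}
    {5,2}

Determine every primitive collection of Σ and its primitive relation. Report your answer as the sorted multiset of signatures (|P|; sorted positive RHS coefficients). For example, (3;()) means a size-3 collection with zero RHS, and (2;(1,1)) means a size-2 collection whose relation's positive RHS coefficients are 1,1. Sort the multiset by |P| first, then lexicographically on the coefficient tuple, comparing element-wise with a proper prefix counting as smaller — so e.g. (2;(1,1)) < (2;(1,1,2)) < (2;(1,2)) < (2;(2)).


Σ has 9 primitive collections:

  P={0,5}:  v_{0} + v_{5} = 0 ; sig = (2;())
  P={2,3}:  v_{2} + v_{3} = 0 ; sig = (2;())
  P={0,1}:  v_{0} + v_{1} = v_{3} ; sig = (2;(1))
  P={1,2}:  v_{1} + v_{2} = v_{5} ; sig = (2;(1))
  P={1,3}:  v_{1} + v_{3} = v_{4} ; sig = (2;(1))
  P={2,4}:  v_{2} + v_{4} = v_{1} ; sig = (2;(1))
  P={3,5}:  v_{3} + v_{5} = v_{1} ; sig = (2;(1))
  P={0,4}:  v_{0} + v_{4} = 2·v_{3} ; sig = (2;(2))
  P={4,5}:  v_{4} + v_{5} = 2·v_{1} ; sig = (2;(2))

Hence PRS(X_Σ) =
{ (2;()) ×2,  (2;(1)) ×5,  (2;(2)) ×2 }
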